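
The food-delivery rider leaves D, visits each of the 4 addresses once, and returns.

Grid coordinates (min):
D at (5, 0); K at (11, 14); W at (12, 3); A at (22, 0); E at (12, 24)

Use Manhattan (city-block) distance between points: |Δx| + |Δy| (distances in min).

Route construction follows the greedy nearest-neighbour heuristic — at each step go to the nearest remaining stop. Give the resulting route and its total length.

From D: distances to unvisited — W=10, A=17, K=20, E=31. Nearest is W (10).
From W: distances to unvisited — K=12, A=13, E=21. Nearest is K (12).
From K: distances to unvisited — E=11, A=25. Nearest is E (11).
From E: distances to unvisited — A=34. Nearest is A (34).
Return A→D: 17.
Total = 10 + 12 + 11 + 34 + 17 = 84.

Nearest-neighbour total = 84 min; route D → W → K → E → A → D.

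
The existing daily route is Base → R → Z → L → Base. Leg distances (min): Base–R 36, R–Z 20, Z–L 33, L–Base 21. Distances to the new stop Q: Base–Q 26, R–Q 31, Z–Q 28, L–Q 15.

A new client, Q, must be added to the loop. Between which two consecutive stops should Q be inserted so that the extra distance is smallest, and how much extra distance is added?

Minimum extra distance: 10 min, inserting Q between Z and L.

Insertion cost between consecutive stops i–j is d(i,Q) + d(Q,j) − d(i,j):
  between Base and R: 26 + 31 − 36 = 21
  between R and Z: 31 + 28 − 20 = 39
  between Z and L: 28 + 15 − 33 = 10
  between L and Base: 15 + 26 − 21 = 20
Cheapest insertion is between Z and L, adding 10.
New total = 110 + 10 = 120.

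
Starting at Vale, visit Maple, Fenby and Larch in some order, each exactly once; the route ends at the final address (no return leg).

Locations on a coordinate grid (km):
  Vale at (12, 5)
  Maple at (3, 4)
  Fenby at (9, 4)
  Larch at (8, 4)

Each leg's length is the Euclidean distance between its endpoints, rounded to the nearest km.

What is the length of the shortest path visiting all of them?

9 km — the minimum one-way total.

There are 3! = 6 possible orderings.
Vale - Maple - Fenby - Larch: 9+6+1 = 16
Vale - Maple - Larch - Fenby: 9+5+1 = 15
Vale - Fenby - Maple - Larch: 3+6+5 = 14
Vale - Fenby - Larch - Maple: 3+1+5 = 9
Vale - Larch - Maple - Fenby: 4+5+6 = 15
Vale - Larch - Fenby - Maple: 4+1+6 = 11
The minimum is 9.
One shortest path: Vale → Fenby → Larch → Maple.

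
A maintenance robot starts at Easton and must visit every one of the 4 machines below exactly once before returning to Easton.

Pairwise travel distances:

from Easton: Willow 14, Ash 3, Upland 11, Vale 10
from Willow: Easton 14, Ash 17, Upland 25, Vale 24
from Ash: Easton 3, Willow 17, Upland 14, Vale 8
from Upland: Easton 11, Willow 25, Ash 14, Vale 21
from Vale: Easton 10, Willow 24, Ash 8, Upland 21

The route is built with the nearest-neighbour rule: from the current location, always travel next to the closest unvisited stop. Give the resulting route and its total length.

Total distance 71 via the nearest-neighbour route Easton → Ash → Vale → Upland → Willow → Easton.

Easton → [Ash:3 / Vale:10 / Upland:11 / Willow:14] → Ash (3)
Ash → [Vale:8 / Upland:14 / Willow:17] → Vale (8)
Vale → [Upland:21 / Willow:24] → Upland (21)
Upland → [Willow:25] → Willow (25)
Return Willow→Easton: 14.
Total = 3 + 8 + 21 + 25 + 14 = 71.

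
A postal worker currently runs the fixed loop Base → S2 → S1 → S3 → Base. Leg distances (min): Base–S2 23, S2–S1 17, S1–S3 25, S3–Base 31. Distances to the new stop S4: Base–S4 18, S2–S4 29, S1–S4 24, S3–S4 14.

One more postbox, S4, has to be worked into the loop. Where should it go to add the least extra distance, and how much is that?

+1 min — insert S4 between S3 and Base.

Insertion cost between consecutive stops i–j is d(i,S4) + d(S4,j) − d(i,j):
  between Base and S2: 18 + 29 − 23 = 24
  between S2 and S1: 29 + 24 − 17 = 36
  between S1 and S3: 24 + 14 − 25 = 13
  between S3 and Base: 14 + 18 − 31 = 1
Cheapest insertion is between S3 and Base, adding 1.
New total = 96 + 1 = 97.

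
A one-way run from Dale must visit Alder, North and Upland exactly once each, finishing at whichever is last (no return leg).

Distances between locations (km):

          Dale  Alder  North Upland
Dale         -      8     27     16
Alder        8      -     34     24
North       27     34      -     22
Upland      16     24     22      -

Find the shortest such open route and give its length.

54 km — the minimum one-way total.

There are 3! = 6 possible orderings.
Dale→Alder→North→Upland: 8+34+22 = 64
Dale→Alder→Upland→North: 8+24+22 = 54
Dale→North→Alder→Upland: 27+34+24 = 85
Dale→North→Upland→Alder: 27+22+24 = 73
Dale→Upland→Alder→North: 16+24+34 = 74
Dale→Upland→North→Alder: 16+22+34 = 72
The minimum is 54.
One shortest path: Dale → Alder → Upland → North.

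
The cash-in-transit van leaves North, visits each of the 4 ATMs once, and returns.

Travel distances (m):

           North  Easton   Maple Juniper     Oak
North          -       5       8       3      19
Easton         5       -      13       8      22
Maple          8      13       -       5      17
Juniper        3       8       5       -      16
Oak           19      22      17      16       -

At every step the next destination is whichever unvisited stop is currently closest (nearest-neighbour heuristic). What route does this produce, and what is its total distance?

Total distance 62 m via the nearest-neighbour route North → Juniper → Maple → Easton → Oak → North.

From North: distances to unvisited — Juniper=3, Easton=5, Maple=8, Oak=19. Nearest is Juniper (3).
From Juniper: distances to unvisited — Maple=5, Easton=8, Oak=16. Nearest is Maple (5).
From Maple: distances to unvisited — Easton=13, Oak=17. Nearest is Easton (13).
From Easton: distances to unvisited — Oak=22. Nearest is Oak (22).
Return Oak→North: 19.
Total = 3 + 5 + 13 + 22 + 19 = 62.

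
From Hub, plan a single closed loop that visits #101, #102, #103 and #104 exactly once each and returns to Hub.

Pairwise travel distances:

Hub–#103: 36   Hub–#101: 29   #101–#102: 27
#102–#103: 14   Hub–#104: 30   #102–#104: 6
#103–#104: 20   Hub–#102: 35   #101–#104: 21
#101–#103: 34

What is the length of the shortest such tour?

There are 12 distinct closed tours to check (reversals are equivalent).
Hub → #101 → #102 → #103 → #104 → Hub: 29+27+14+20+30 = 120
Hub → #101 → #102 → #104 → #103 → Hub: 29+27+6+20+36 = 118
Hub → #101 → #103 → #102 → #104 → Hub: 29+34+14+6+30 = 113
Hub → #101 → #103 → #104 → #102 → Hub: 29+34+20+6+35 = 124
Hub → #101 → #104 → #102 → #103 → Hub: 29+21+6+14+36 = 106
Hub → #101 → #104 → #103 → #102 → Hub: 29+21+20+14+35 = 119
Hub → #102 → #101 → #103 → #104 → Hub: 35+27+34+20+30 = 146
Hub → #102 → #101 → #104 → #103 → Hub: 35+27+21+20+36 = 139
Hub → #102 → #103 → #101 → #104 → Hub: 35+14+34+21+30 = 134
Hub → #102 → #104 → #101 → #103 → Hub: 35+6+21+34+36 = 132
Hub → #103 → #101 → #102 → #104 → Hub: 36+34+27+6+30 = 133
Hub → #103 → #102 → #101 → #104 → Hub: 36+14+27+21+30 = 128
The minimum is 106.
One optimal route: Hub → #101 → #104 → #102 → #103 → Hub (or its reverse).

Shortest round trip = 106.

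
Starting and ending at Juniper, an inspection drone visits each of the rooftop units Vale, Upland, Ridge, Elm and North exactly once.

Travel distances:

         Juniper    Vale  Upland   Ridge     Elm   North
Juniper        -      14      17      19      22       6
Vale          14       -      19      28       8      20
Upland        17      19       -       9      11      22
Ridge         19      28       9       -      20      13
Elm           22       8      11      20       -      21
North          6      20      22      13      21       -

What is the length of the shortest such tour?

Juniper→Vale→Upland→Ridge→Elm→North→Juniper: 14+19+9+20+21+6 = 89
Juniper→Vale→Upland→Ridge→North→Elm→Juniper: 14+19+9+13+21+22 = 98
Juniper→Vale→Upland→Elm→Ridge→North→Juniper: 14+19+11+20+13+6 = 83
Juniper→Vale→Upland→Elm→North→Ridge→Juniper: 14+19+11+21+13+19 = 97
Juniper→Vale→Upland→North→Ridge→Elm→Juniper: 14+19+22+13+20+22 = 110
Juniper→Vale→Upland→North→Elm→Ridge→Juniper: 14+19+22+21+20+19 = 115
Juniper→Vale→Ridge→Upland→Elm→North→Juniper: 14+28+9+11+21+6 = 89
Juniper→Vale→Ridge→Upland→North→Elm→Juniper: 14+28+9+22+21+22 = 116
Juniper→Vale→Ridge→Elm→Upland→North→Juniper: 14+28+20+11+22+6 = 101
Juniper→Vale→Ridge→Elm→North→Upland→Juniper: 14+28+20+21+22+17 = 122
Juniper→Vale→Ridge→North→Upland→Elm→Juniper: 14+28+13+22+11+22 = 110
Juniper→Vale→Ridge→North→Elm→Upland→Juniper: 14+28+13+21+11+17 = 104
Juniper→Vale→Elm→Upland→Ridge→North→Juniper: 14+8+11+9+13+6 = 61
Juniper→Vale→Elm→Upland→North→Ridge→Juniper: 14+8+11+22+13+19 = 87
… (46 more)
The minimum is 61.
One optimal route: Juniper → Vale → Elm → Upland → Ridge → North → Juniper (or its reverse).

61 — the shortest possible round trip.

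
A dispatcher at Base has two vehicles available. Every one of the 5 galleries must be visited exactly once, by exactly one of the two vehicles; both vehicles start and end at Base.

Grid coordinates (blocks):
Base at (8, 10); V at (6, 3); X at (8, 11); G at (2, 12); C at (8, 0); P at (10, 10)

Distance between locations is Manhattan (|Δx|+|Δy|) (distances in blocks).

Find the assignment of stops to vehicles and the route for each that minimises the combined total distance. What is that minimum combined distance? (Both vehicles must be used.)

Check every non-empty split of the stops between the two vehicles; for each half take its own optimal tour:
  {V} + {X, G, C, P}: 18 + 40 = 58
  {X} + {V, G, C, P}: 2 + 40 = 42
  {V, X} + {G, C, P}: 20 + 40 = 60
  {G} + {V, X, C, P}: 16 + 30 = 46
  {V, G} + {X, C, P}: 30 + 26 = 56
  {X, G} + {V, C, P}: 16 + 28 = 44
  … (15 splits in total)
  {V, X, G, C} + {P}: 36 + 4 = 40  ← best
Best: vehicle 1 Base → X → G → V → C → Base = 36; vehicle 2 Base → P → Base = 4; combined 40.

Minimum combined distance: 40 blocks.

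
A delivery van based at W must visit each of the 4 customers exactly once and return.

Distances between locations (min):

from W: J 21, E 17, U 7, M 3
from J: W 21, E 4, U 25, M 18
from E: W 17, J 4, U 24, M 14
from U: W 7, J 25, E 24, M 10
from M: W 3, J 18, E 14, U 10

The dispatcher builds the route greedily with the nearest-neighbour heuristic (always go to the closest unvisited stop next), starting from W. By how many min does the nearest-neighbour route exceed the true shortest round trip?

W: M=3, U=7, E=17, J=21 ⇒ M
M: U=10, E=14, J=18 ⇒ U
U: E=24, J=25 ⇒ E
E: J=4 ⇒ J
NN route W → M → U → E → J → W costs 62.
Optimal: W → U → J → E → M → W costs 53 (by enumerating all 12 distinct tours).
Excess = 62 − 53 = 9.

9 min longer than the optimal tour.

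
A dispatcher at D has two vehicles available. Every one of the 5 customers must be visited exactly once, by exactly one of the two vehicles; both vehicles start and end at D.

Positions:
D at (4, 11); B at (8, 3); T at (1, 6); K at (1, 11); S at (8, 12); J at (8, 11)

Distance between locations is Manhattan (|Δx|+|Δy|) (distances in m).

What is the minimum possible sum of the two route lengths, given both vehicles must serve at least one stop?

Minimum combined distance: 38 m.

Check every non-empty split of the stops between the two vehicles; for each half take its own optimal tour:
  {B} + {T, K, S, J}: 24 + 26 = 50
  {T} + {B, K, S, J}: 16 + 32 = 48
  {B, T} + {K, S, J}: 30 + 16 = 46
  {K} + {B, T, S, J}: 6 + 32 = 38
  {B, K} + {T, S, J}: 30 + 26 = 56
  {T, K} + {B, S, J}: 16 + 26 = 42
  … (15 splits in total)
Best: vehicle 1 D → K → D = 6; vehicle 2 D → T → B → S → J → D = 32; combined 38.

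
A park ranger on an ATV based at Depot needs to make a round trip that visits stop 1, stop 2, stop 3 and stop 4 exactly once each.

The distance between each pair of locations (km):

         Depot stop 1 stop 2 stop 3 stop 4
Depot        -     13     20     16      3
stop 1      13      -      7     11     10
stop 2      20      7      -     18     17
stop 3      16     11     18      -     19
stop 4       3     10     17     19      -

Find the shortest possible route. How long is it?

54 km — the shortest possible round trip.

There are 12 distinct closed tours to check (reversals are equivalent).
Depot → stop 1 → stop 2 → stop 3 → stop 4 → Depot: 13+7+18+19+3 = 60
Depot → stop 1 → stop 2 → stop 4 → stop 3 → Depot: 13+7+17+19+16 = 72
Depot → stop 1 → stop 3 → stop 2 → stop 4 → Depot: 13+11+18+17+3 = 62
Depot → stop 1 → stop 3 → stop 4 → stop 2 → Depot: 13+11+19+17+20 = 80
Depot → stop 1 → stop 4 → stop 2 → stop 3 → Depot: 13+10+17+18+16 = 74
Depot → stop 1 → stop 4 → stop 3 → stop 2 → Depot: 13+10+19+18+20 = 80
Depot → stop 2 → stop 1 → stop 3 → stop 4 → Depot: 20+7+11+19+3 = 60
Depot → stop 2 → stop 1 → stop 4 → stop 3 → Depot: 20+7+10+19+16 = 72
Depot → stop 2 → stop 3 → stop 1 → stop 4 → Depot: 20+18+11+10+3 = 62
Depot → stop 2 → stop 4 → stop 1 → stop 3 → Depot: 20+17+10+11+16 = 74
Depot → stop 3 → stop 1 → stop 2 → stop 4 → Depot: 16+11+7+17+3 = 54
Depot → stop 3 → stop 2 → stop 1 → stop 4 → Depot: 16+18+7+10+3 = 54
The minimum is 54.
One optimal route: Depot → stop 3 → stop 1 → stop 2 → stop 4 → Depot (or its reverse).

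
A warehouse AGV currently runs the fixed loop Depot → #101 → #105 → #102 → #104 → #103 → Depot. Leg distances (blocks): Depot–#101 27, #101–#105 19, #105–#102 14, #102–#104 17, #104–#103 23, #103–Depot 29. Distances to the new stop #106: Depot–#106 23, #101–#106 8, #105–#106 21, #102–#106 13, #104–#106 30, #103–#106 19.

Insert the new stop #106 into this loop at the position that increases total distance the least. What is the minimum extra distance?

Insertion cost between consecutive stops i–j is d(i,#106) + d(#106,j) − d(i,j):
  between Depot and #101: 23 + 8 − 27 = 4
  between #101 and #105: 8 + 21 − 19 = 10
  between #105 and #102: 21 + 13 − 14 = 20
  between #102 and #104: 13 + 30 − 17 = 26
  between #104 and #103: 30 + 19 − 23 = 26
  between #103 and Depot: 19 + 23 − 29 = 13
Cheapest insertion is between Depot and #101, adding 4.
New total = 129 + 4 = 133.

+4 blocks — insert #106 between Depot and #101.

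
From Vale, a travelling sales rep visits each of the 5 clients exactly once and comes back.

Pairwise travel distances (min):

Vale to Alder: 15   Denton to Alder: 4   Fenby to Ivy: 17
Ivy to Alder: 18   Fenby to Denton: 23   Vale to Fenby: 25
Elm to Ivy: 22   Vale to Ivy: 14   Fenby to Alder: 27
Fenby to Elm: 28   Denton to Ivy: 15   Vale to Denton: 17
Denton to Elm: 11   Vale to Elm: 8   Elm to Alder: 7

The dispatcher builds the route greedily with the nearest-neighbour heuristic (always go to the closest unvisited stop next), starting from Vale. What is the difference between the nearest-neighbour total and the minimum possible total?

From Vale: Elm=8, Ivy=14, Alder=15, Denton=17, Fenby=25 → choose Elm (8).
From Elm: Alder=7, Denton=11, Ivy=22, Fenby=28 → choose Alder (7).
From Alder: Denton=4, Ivy=18, Fenby=27 → choose Denton (4).
From Denton: Ivy=15, Fenby=23 → choose Ivy (15).
From Ivy: Fenby=17 → choose Fenby (17).
NN route Vale → Elm → Alder → Denton → Ivy → Fenby → Vale costs 76.
Optimal: Vale → Elm → Alder → Denton → Fenby → Ivy → Vale costs 73 (by enumerating all 60 distinct tours).
Excess = 76 − 73 = 3.

3 min longer than the optimal tour.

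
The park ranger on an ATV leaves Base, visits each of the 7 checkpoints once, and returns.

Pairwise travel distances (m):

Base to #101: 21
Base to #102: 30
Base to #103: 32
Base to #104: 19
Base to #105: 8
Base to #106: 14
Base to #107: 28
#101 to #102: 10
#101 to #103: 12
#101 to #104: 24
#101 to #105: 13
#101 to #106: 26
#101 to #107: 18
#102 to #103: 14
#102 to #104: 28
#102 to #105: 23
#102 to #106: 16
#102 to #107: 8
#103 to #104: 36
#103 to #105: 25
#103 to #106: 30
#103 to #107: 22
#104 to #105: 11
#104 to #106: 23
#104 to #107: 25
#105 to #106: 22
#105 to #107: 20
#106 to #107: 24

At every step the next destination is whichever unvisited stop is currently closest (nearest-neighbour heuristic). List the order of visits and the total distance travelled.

Base → [#105:8 / #106:14 / #104:19 / #101:21 / #107:28 / #102:30 / #103:32] → #105 (8)
#105 → [#104:11 / #101:13 / #107:20 / #106:22 / #102:23 / #103:25] → #104 (11)
#104 → [#106:23 / #101:24 / #107:25 / #102:28 / #103:36] → #106 (23)
#106 → [#102:16 / #107:24 / #101:26 / #103:30] → #102 (16)
#102 → [#107:8 / #101:10 / #103:14] → #107 (8)
#107 → [#101:18 / #103:22] → #101 (18)
#101 → [#103:12] → #103 (12)
Return #103→Base: 32.
Total = 8 + 11 + 23 + 16 + 8 + 18 + 12 + 32 = 128.

128 m along Base → #105 → #104 → #106 → #102 → #107 → #101 → #103 → Base.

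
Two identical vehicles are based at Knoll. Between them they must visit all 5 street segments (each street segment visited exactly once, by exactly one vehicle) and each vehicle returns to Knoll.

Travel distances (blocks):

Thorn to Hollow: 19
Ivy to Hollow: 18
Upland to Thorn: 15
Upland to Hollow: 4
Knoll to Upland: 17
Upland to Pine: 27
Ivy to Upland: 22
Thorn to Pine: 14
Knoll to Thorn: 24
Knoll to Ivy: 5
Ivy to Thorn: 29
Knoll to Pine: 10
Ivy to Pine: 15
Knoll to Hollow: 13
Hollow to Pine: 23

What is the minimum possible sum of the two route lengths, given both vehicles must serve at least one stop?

Minimum combined distance: 66 blocks.

Try each way of splitting the stops between the two vehicles (each non-empty) and, for each split, find the best tour for each vehicle:
  {Ivy} + {Upland, Thorn, Hollow, Pine}: 10 + 56 = 66
  {Upland} + {Ivy, Thorn, Hollow, Pine}: 34 + 66 = 100
  {Ivy, Upland} + {Thorn, Hollow, Pine}: 44 + 56 = 100
  {Thorn} + {Ivy, Upland, Hollow, Pine}: 48 + 64 = 112
  {Ivy, Thorn} + {Upland, Hollow, Pine}: 58 + 54 = 112
  {Upland, Thorn} + {Ivy, Hollow, Pine}: 56 + 56 = 112
  … (15 splits in total)
Best: vehicle 1 Knoll → Ivy → Knoll = 10; vehicle 2 Knoll → Hollow → Upland → Thorn → Pine → Knoll = 56; combined 66.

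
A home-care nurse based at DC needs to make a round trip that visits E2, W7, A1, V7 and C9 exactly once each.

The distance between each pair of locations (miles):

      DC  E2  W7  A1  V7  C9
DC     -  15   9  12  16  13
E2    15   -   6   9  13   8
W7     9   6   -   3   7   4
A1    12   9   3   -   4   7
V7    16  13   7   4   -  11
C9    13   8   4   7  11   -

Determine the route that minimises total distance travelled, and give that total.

There are 60 distinct closed tours to check (reversals are equivalent).
DC → E2 → W7 → A1 → V7 → C9 → DC: 15+6+3+4+11+13 = 52
DC → E2 → W7 → A1 → C9 → V7 → DC: 15+6+3+7+11+16 = 58
DC → E2 → W7 → V7 → A1 → C9 → DC: 15+6+7+4+7+13 = 52
DC → E2 → W7 → V7 → C9 → A1 → DC: 15+6+7+11+7+12 = 58
DC → E2 → W7 → C9 → A1 → V7 → DC: 15+6+4+7+4+16 = 52
DC → E2 → W7 → C9 → V7 → A1 → DC: 15+6+4+11+4+12 = 52
DC → E2 → A1 → W7 → V7 → C9 → DC: 15+9+3+7+11+13 = 58
DC → E2 → A1 → W7 → C9 → V7 → DC: 15+9+3+4+11+16 = 58
DC → E2 → A1 → V7 → W7 → C9 → DC: 15+9+4+7+4+13 = 52
DC → E2 → A1 → V7 → C9 → W7 → DC: 15+9+4+11+4+9 = 52
DC → E2 → A1 → C9 → W7 → V7 → DC: 15+9+7+4+7+16 = 58
DC → E2 → A1 → C9 → V7 → W7 → DC: 15+9+7+11+7+9 = 58
DC → E2 → V7 → W7 → A1 → C9 → DC: 15+13+7+3+7+13 = 58
DC → E2 → V7 → W7 → C9 → A1 → DC: 15+13+7+4+7+12 = 58
… (46 more)
DC → E2 → C9 → W7 → A1 → V7 → DC: 15+8+4+3+4+16 = 50  ← best
The minimum is 50.
One optimal route: DC → E2 → C9 → W7 → A1 → V7 → DC (or its reverse).

Shortest round trip = 50 miles.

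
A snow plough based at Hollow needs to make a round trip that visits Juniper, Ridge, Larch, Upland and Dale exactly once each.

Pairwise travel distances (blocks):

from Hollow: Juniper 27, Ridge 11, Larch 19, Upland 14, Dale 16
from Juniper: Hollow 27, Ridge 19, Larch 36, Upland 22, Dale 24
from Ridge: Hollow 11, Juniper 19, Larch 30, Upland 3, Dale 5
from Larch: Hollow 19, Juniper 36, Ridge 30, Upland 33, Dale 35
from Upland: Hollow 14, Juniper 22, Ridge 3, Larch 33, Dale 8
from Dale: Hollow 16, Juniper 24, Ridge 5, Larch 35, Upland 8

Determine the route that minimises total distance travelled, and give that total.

Minimum total distance: 101 blocks.

There are 60 distinct closed tours to check (reversals are equivalent).
Hollow → Juniper → Ridge → Larch → Upland → Dale → Hollow: 27+19+30+33+8+16 = 133
Hollow → Juniper → Ridge → Larch → Dale → Upland → Hollow: 27+19+30+35+8+14 = 133
Hollow → Juniper → Ridge → Upland → Larch → Dale → Hollow: 27+19+3+33+35+16 = 133
Hollow → Juniper → Ridge → Upland → Dale → Larch → Hollow: 27+19+3+8+35+19 = 111
Hollow → Juniper → Ridge → Dale → Larch → Upland → Hollow: 27+19+5+35+33+14 = 133
Hollow → Juniper → Ridge → Dale → Upland → Larch → Hollow: 27+19+5+8+33+19 = 111
Hollow → Juniper → Larch → Ridge → Upland → Dale → Hollow: 27+36+30+3+8+16 = 120
Hollow → Juniper → Larch → Ridge → Dale → Upland → Hollow: 27+36+30+5+8+14 = 120
Hollow → Juniper → Larch → Upland → Ridge → Dale → Hollow: 27+36+33+3+5+16 = 120
Hollow → Juniper → Larch → Upland → Dale → Ridge → Hollow: 27+36+33+8+5+11 = 120
Hollow → Juniper → Larch → Dale → Ridge → Upland → Hollow: 27+36+35+5+3+14 = 120
Hollow → Juniper → Larch → Dale → Upland → Ridge → Hollow: 27+36+35+8+3+11 = 120
Hollow → Juniper → Upland → Ridge → Larch → Dale → Hollow: 27+22+3+30+35+16 = 133
Hollow → Juniper → Upland → Ridge → Dale → Larch → Hollow: 27+22+3+5+35+19 = 111
… (46 more)
Hollow → Ridge → Upland → Dale → Juniper → Larch → Hollow: 11+3+8+24+36+19 = 101  ← best
The minimum is 101.
One optimal route: Hollow → Ridge → Upland → Dale → Juniper → Larch → Hollow (or its reverse).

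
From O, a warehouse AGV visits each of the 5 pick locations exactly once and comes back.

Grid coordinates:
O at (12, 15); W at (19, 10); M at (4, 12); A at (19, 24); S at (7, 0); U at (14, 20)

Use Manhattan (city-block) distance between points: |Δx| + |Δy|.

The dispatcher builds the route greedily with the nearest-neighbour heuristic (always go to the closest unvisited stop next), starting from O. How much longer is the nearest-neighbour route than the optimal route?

O: U=7, M=11, W=12, A=16, S=20 ⇒ U
U: A=9, W=15, M=18, S=27 ⇒ A
A: W=14, M=27, S=36 ⇒ W
W: M=17, S=22 ⇒ M
M: S=15 ⇒ S
NN route O → U → A → W → M → S → O costs 82.
Optimal: O → M → S → W → A → U → O costs 78 (by enumerating all 60 distinct tours).
Excess = 82 − 78 = 4.

4 longer than the optimal tour.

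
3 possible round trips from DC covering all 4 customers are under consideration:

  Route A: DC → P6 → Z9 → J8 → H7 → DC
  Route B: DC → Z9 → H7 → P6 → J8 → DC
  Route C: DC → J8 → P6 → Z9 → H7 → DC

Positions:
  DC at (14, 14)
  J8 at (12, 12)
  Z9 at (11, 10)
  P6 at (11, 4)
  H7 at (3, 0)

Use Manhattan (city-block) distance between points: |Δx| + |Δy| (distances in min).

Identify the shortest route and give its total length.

50 min — Route B is the shortest.

Route A: 13 + 6 + 3 + 21 + 25 = 68
Route B: 7 + 18 + 12 + 9 + 4 = 50
Route C: 4 + 9 + 6 + 18 + 25 = 62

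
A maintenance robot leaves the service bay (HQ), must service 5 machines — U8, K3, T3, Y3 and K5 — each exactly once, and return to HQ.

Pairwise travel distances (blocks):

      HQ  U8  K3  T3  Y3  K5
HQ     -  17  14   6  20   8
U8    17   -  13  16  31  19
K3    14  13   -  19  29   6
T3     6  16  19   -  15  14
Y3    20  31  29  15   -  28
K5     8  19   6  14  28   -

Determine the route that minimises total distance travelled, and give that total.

Shortest round trip = 78 blocks.

There are 60 distinct closed tours to check (reversals are equivalent).
HQ→U8→K3→T3→Y3→K5→HQ: 17+13+19+15+28+8 = 100
HQ→U8→K3→T3→K5→Y3→HQ: 17+13+19+14+28+20 = 111
HQ→U8→K3→Y3→T3→K5→HQ: 17+13+29+15+14+8 = 96
HQ→U8→K3→Y3→K5→T3→HQ: 17+13+29+28+14+6 = 107
HQ→U8→K3→K5→T3→Y3→HQ: 17+13+6+14+15+20 = 85
HQ→U8→K3→K5→Y3→T3→HQ: 17+13+6+28+15+6 = 85
HQ→U8→T3→K3→Y3→K5→HQ: 17+16+19+29+28+8 = 117
HQ→U8→T3→K3→K5→Y3→HQ: 17+16+19+6+28+20 = 106
HQ→U8→T3→Y3→K3→K5→HQ: 17+16+15+29+6+8 = 91
HQ→U8→T3→Y3→K5→K3→HQ: 17+16+15+28+6+14 = 96
HQ→U8→T3→K5→K3→Y3→HQ: 17+16+14+6+29+20 = 102
HQ→U8→T3→K5→Y3→K3→HQ: 17+16+14+28+29+14 = 118
HQ→U8→Y3→K3→T3→K5→HQ: 17+31+29+19+14+8 = 118
HQ→U8→Y3→K3→K5→T3→HQ: 17+31+29+6+14+6 = 103
… (46 more)
HQ→Y3→T3→U8→K3→K5→HQ: 20+15+16+13+6+8 = 78  ← best
The minimum is 78.
One optimal route: HQ → Y3 → T3 → U8 → K3 → K5 → HQ (or its reverse).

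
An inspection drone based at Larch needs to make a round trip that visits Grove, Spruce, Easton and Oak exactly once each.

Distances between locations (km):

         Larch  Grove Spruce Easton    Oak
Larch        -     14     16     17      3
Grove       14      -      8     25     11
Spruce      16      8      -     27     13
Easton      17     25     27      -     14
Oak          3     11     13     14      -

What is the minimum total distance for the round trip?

66 km — the shortest possible round trip.

There are 12 distinct closed tours to check (reversals are equivalent).
Larch - Grove - Spruce - Easton - Oak - Larch: 14+8+27+14+3 = 66
Larch - Grove - Spruce - Oak - Easton - Larch: 14+8+13+14+17 = 66
Larch - Grove - Easton - Spruce - Oak - Larch: 14+25+27+13+3 = 82
Larch - Grove - Easton - Oak - Spruce - Larch: 14+25+14+13+16 = 82
Larch - Grove - Oak - Spruce - Easton - Larch: 14+11+13+27+17 = 82
Larch - Grove - Oak - Easton - Spruce - Larch: 14+11+14+27+16 = 82
Larch - Spruce - Grove - Easton - Oak - Larch: 16+8+25+14+3 = 66
Larch - Spruce - Grove - Oak - Easton - Larch: 16+8+11+14+17 = 66
Larch - Spruce - Easton - Grove - Oak - Larch: 16+27+25+11+3 = 82
Larch - Spruce - Oak - Grove - Easton - Larch: 16+13+11+25+17 = 82
Larch - Easton - Grove - Spruce - Oak - Larch: 17+25+8+13+3 = 66
Larch - Easton - Spruce - Grove - Oak - Larch: 17+27+8+11+3 = 66
The minimum is 66.
One optimal route: Larch → Grove → Spruce → Easton → Oak → Larch (or its reverse).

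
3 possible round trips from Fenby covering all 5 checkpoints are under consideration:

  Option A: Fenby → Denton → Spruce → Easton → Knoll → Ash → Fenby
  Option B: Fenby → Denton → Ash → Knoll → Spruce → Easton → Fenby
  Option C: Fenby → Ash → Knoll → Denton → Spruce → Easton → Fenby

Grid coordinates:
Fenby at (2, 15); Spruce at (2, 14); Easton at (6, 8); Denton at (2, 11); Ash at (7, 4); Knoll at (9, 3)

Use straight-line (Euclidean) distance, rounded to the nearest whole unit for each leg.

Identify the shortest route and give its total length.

Option A: 4 + 3 + 7 + 6 + 2 + 12 = 34
Option B: 4 + 9 + 2 + 13 + 7 + 8 = 43
Option C: 12 + 2 + 11 + 3 + 7 + 8 = 43

34 — Option A is the shortest.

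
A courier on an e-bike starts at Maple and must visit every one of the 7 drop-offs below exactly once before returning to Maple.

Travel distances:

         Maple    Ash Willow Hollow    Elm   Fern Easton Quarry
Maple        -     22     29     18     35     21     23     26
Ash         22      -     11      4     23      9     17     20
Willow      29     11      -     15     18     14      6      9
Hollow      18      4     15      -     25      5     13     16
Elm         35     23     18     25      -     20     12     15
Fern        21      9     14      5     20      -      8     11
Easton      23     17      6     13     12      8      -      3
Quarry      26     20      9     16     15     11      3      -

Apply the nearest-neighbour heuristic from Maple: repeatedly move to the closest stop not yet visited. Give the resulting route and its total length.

From Maple: distances to unvisited — Hollow=18, Fern=21, Ash=22, Easton=23, Quarry=26, Willow=29, Elm=35. Nearest is Hollow (18).
From Hollow: distances to unvisited — Ash=4, Fern=5, Easton=13, Willow=15, Quarry=16, Elm=25. Nearest is Ash (4).
From Ash: distances to unvisited — Fern=9, Willow=11, Easton=17, Quarry=20, Elm=23. Nearest is Fern (9).
From Fern: distances to unvisited — Easton=8, Quarry=11, Willow=14, Elm=20. Nearest is Easton (8).
From Easton: distances to unvisited — Quarry=3, Willow=6, Elm=12. Nearest is Quarry (3).
From Quarry: distances to unvisited — Willow=9, Elm=15. Nearest is Willow (9).
From Willow: distances to unvisited — Elm=18. Nearest is Elm (18).
Return Elm→Maple: 35.
Total = 18 + 4 + 9 + 8 + 3 + 9 + 18 + 35 = 104.

Nearest-neighbour total = 104; route Maple → Hollow → Ash → Fern → Easton → Quarry → Willow → Elm → Maple.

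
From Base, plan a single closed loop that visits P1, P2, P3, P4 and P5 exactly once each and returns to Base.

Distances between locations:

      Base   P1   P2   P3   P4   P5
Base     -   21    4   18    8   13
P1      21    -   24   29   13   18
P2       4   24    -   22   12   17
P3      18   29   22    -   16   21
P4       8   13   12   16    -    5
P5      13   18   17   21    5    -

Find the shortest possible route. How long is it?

85 — the shortest possible round trip.

There are 60 distinct closed tours to check (reversals are equivalent).
Base→P1→P2→P3→P4→P5→Base: 21+24+22+16+5+13 = 101
Base→P1→P2→P3→P5→P4→Base: 21+24+22+21+5+8 = 101
Base→P1→P2→P4→P3→P5→Base: 21+24+12+16+21+13 = 107
Base→P1→P2→P4→P5→P3→Base: 21+24+12+5+21+18 = 101
Base→P1→P2→P5→P3→P4→Base: 21+24+17+21+16+8 = 107
Base→P1→P2→P5→P4→P3→Base: 21+24+17+5+16+18 = 101
Base→P1→P3→P2→P4→P5→Base: 21+29+22+12+5+13 = 102
Base→P1→P3→P2→P5→P4→Base: 21+29+22+17+5+8 = 102
Base→P1→P3→P4→P2→P5→Base: 21+29+16+12+17+13 = 108
Base→P1→P3→P4→P5→P2→Base: 21+29+16+5+17+4 = 92
Base→P1→P3→P5→P2→P4→Base: 21+29+21+17+12+8 = 108
Base→P1→P3→P5→P4→P2→Base: 21+29+21+5+12+4 = 92
Base→P1→P4→P2→P3→P5→Base: 21+13+12+22+21+13 = 102
Base→P1→P4→P2→P5→P3→Base: 21+13+12+17+21+18 = 102
… (46 more)
Base→P2→P1→P4→P5→P3→Base: 4+24+13+5+21+18 = 85  ← best
The minimum is 85.
One optimal route: Base → P2 → P1 → P4 → P5 → P3 → Base (or its reverse).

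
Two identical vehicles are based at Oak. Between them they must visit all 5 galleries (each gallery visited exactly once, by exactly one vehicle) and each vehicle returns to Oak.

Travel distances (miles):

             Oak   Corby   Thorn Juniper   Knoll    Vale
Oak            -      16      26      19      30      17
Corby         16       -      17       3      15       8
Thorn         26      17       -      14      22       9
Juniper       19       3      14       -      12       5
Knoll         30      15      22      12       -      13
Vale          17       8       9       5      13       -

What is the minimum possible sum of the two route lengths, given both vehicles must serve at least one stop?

There are 2^4 − 1 = 15 ways to divide the 5 stops into two non-empty groups. For each, the best each vehicle can do is its own shortest tour through its group:
  {Corby} + {Thorn, Juniper, Knoll, Vale}: 32 + 79 = 111
  {Thorn} + {Corby, Juniper, Knoll, Vale}: 52 + 61 = 113
  {Corby, Thorn} + {Juniper, Knoll, Vale}: 59 + 61 = 120
  {Juniper} + {Corby, Thorn, Knoll, Vale}: 38 + 79 = 117
  {Corby, Juniper} + {Thorn, Knoll, Vale}: 38 + 78 = 116
  {Thorn, Juniper} + {Corby, Knoll, Vale}: 59 + 61 = 120
  … (15 splits in total)
Best: vehicle 1 Oak → Corby → Oak = 32; vehicle 2 Oak → Thorn → Vale → Knoll → Juniper → Oak = 79; combined 111.

Minimum combined distance: 111 miles.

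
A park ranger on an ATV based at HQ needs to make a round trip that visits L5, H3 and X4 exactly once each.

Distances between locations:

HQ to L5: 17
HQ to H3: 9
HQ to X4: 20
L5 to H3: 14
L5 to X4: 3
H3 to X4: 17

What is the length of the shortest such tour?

Minimum total distance: 46.

There are 3 distinct closed tours to check (reversals are equivalent).
HQ→L5→H3→X4→HQ: 17+14+17+20 = 68
HQ→L5→X4→H3→HQ: 17+3+17+9 = 46
HQ→H3→L5→X4→HQ: 9+14+3+20 = 46
The minimum is 46.
One optimal route: HQ → L5 → X4 → H3 → HQ (or its reverse).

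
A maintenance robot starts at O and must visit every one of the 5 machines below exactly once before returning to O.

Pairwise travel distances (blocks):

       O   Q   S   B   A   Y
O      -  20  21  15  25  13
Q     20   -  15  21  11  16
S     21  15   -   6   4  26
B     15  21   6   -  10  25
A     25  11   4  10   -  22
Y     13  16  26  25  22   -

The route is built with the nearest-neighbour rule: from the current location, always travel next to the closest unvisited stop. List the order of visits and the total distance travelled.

Nearest-neighbour total = 65 blocks; route O → Y → Q → A → S → B → O.

O → [Y:13 / B:15 / Q:20 / S:21 / A:25] → Y (13)
Y → [Q:16 / A:22 / B:25 / S:26] → Q (16)
Q → [A:11 / S:15 / B:21] → A (11)
A → [S:4 / B:10] → S (4)
S → [B:6] → B (6)
Return B→O: 15.
Total = 13 + 16 + 11 + 4 + 6 + 15 = 65.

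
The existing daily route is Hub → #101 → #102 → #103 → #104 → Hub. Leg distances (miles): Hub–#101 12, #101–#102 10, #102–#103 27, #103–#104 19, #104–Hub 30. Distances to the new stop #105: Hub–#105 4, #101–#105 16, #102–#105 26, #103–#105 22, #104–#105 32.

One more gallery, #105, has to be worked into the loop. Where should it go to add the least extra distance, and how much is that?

Insertion cost between consecutive stops i–j is d(i,#105) + d(#105,j) − d(i,j):
  between Hub and #101: 4 + 16 − 12 = 8
  between #101 and #102: 16 + 26 − 10 = 32
  between #102 and #103: 26 + 22 − 27 = 21
  between #103 and #104: 22 + 32 − 19 = 35
  between #104 and Hub: 32 + 4 − 30 = 6
Cheapest insertion is between #104 and Hub, adding 6.
New total = 98 + 6 = 104.

+6 miles — insert #105 between #104 and Hub.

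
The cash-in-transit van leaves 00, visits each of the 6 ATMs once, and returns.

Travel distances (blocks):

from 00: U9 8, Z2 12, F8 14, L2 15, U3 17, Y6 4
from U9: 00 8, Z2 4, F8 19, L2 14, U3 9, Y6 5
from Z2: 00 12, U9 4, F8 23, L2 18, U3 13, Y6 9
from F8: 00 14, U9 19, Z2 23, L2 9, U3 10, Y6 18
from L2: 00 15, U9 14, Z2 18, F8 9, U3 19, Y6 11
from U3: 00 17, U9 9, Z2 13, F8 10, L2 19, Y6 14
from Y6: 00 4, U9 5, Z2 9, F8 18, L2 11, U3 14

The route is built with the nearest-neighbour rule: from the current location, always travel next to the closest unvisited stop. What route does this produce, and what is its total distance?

At 00 the remaining stops are Y6 4, U9 8, Z2 12, F8 14, L2 15, U3 17; go to Y6.
At Y6 the remaining stops are U9 5, Z2 9, L2 11, U3 14, F8 18; go to U9.
At U9 the remaining stops are Z2 4, U3 9, L2 14, F8 19; go to Z2.
At Z2 the remaining stops are U3 13, L2 18, F8 23; go to U3.
At U3 the remaining stops are F8 10, L2 19; go to F8.
At F8 the remaining stops are L2 9; go to L2.
Return L2→00: 15.
Total = 4 + 5 + 4 + 13 + 10 + 9 + 15 = 60.

Nearest-neighbour total = 60 blocks; route 00 → Y6 → U9 → Z2 → U3 → F8 → L2 → 00.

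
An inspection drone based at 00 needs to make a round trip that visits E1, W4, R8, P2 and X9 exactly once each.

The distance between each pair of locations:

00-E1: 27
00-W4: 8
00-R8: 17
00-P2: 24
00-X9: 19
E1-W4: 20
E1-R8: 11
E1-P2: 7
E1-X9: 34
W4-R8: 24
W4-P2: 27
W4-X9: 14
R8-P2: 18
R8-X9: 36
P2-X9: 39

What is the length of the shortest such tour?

Shortest round trip = 95.

00 - E1 - W4 - R8 - P2 - X9 - 00: 27+20+24+18+39+19 = 147
00 - E1 - W4 - R8 - X9 - P2 - 00: 27+20+24+36+39+24 = 170
00 - E1 - W4 - P2 - R8 - X9 - 00: 27+20+27+18+36+19 = 147
00 - E1 - W4 - P2 - X9 - R8 - 00: 27+20+27+39+36+17 = 166
00 - E1 - W4 - X9 - R8 - P2 - 00: 27+20+14+36+18+24 = 139
00 - E1 - W4 - X9 - P2 - R8 - 00: 27+20+14+39+18+17 = 135
00 - E1 - R8 - W4 - P2 - X9 - 00: 27+11+24+27+39+19 = 147
00 - E1 - R8 - W4 - X9 - P2 - 00: 27+11+24+14+39+24 = 139
00 - E1 - R8 - P2 - W4 - X9 - 00: 27+11+18+27+14+19 = 116
00 - E1 - R8 - P2 - X9 - W4 - 00: 27+11+18+39+14+8 = 117
00 - E1 - R8 - X9 - W4 - P2 - 00: 27+11+36+14+27+24 = 139
00 - E1 - R8 - X9 - P2 - W4 - 00: 27+11+36+39+27+8 = 148
00 - E1 - P2 - W4 - R8 - X9 - 00: 27+7+27+24+36+19 = 140
00 - E1 - P2 - W4 - X9 - R8 - 00: 27+7+27+14+36+17 = 128
… (46 more)
00 - R8 - E1 - P2 - W4 - X9 - 00: 17+11+7+27+14+19 = 95  ← best
The minimum is 95.
One optimal route: 00 → R8 → E1 → P2 → W4 → X9 → 00 (or its reverse).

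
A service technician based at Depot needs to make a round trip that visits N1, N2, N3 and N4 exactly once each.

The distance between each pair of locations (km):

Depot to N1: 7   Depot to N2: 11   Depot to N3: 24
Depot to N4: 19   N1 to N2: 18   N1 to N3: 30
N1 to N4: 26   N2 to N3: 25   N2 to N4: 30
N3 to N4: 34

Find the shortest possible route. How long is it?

Minimum total distance: 103 km.

Depot-N1-N2-N3-N4-Depot: 7+18+25+34+19 = 103
Depot-N1-N2-N4-N3-Depot: 7+18+30+34+24 = 113
Depot-N1-N3-N2-N4-Depot: 7+30+25+30+19 = 111
Depot-N1-N3-N4-N2-Depot: 7+30+34+30+11 = 112
Depot-N1-N4-N2-N3-Depot: 7+26+30+25+24 = 112
Depot-N1-N4-N3-N2-Depot: 7+26+34+25+11 = 103
Depot-N2-N1-N3-N4-Depot: 11+18+30+34+19 = 112
Depot-N2-N1-N4-N3-Depot: 11+18+26+34+24 = 113
Depot-N2-N3-N1-N4-Depot: 11+25+30+26+19 = 111
Depot-N2-N4-N1-N3-Depot: 11+30+26+30+24 = 121
Depot-N3-N1-N2-N4-Depot: 24+30+18+30+19 = 121
Depot-N3-N2-N1-N4-Depot: 24+25+18+26+19 = 112
The minimum is 103.
One optimal route: Depot → N1 → N2 → N3 → N4 → Depot (or its reverse).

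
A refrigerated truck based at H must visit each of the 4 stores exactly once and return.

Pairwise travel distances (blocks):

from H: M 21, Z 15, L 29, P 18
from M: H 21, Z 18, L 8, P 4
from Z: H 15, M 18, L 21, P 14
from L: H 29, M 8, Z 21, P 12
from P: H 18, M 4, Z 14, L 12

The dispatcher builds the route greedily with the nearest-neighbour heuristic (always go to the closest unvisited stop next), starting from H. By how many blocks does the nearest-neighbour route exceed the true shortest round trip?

Excess over optimum: 4 blocks.

H: Z=15, P=18, M=21, L=29 ⇒ Z
Z: P=14, M=18, L=21 ⇒ P
P: M=4, L=12 ⇒ M
M: L=8 ⇒ L
NN route H → Z → P → M → L → H costs 70.
Optimal: H → Z → L → M → P → H costs 66 (by enumerating all 12 distinct tours).
Excess = 70 − 66 = 4.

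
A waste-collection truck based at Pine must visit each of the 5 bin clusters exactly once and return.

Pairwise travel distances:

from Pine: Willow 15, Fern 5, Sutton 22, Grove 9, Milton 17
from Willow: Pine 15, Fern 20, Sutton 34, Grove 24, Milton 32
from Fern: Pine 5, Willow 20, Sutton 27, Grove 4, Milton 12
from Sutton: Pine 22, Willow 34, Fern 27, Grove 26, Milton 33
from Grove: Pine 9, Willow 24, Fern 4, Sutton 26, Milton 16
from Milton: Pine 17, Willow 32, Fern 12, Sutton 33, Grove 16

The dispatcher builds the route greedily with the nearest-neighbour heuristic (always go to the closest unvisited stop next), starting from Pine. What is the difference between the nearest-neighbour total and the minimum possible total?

6 longer than the optimal tour.

From Pine: Fern=5, Grove=9, Willow=15, Milton=17, Sutton=22 → choose Fern (5).
From Fern: Grove=4, Milton=12, Willow=20, Sutton=27 → choose Grove (4).
From Grove: Milton=16, Willow=24, Sutton=26 → choose Milton (16).
From Milton: Willow=32, Sutton=33 → choose Willow (32).
From Willow: Sutton=34 → choose Sutton (34).
NN route Pine → Fern → Grove → Milton → Willow → Sutton → Pine costs 113.
Optimal: Pine → Willow → Sutton → Milton → Fern → Grove → Pine costs 107 (by enumerating all 60 distinct tours).
Excess = 113 − 107 = 6.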